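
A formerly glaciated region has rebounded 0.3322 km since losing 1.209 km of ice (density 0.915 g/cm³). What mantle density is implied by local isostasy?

ρ_m = ρ_ice t / u = 0.915 × 1.209 km/0.3322 km = 3.33 g/cm³.

3.33 g/cm³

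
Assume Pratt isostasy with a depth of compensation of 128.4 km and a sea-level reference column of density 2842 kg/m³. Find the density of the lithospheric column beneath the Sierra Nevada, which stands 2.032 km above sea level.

2800 kg/m³

Pratt balance: ρ_ref D = ρ (D + h).
ρ = ρ_ref D/(D + h) = 2842 × 128.4 km/(128.4 km + 2.032 km) = 2800 kg/m³.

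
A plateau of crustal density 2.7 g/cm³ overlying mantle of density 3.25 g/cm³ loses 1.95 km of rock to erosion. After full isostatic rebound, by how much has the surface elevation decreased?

Rebound u = e ρ_c/ρ_m = 1.95 km × 2.7/3.25 = 1.62 km.
Net surface drop = e − u = 1.95 km − 1.62 km = e (ρ_m − ρ_c)/ρ_m = 0.33 km.

0.33 km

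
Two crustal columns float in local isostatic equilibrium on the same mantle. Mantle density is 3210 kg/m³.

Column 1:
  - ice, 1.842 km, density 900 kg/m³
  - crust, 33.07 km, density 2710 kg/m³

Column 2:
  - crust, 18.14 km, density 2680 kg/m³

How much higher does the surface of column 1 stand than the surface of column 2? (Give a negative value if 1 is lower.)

For any compensation level in the mantle, the mantle terms cancel and isostasy reduces to e = (Σt_1 − Σt_2) − (Σ(ρt)_1 − Σ(ρt)_2) / ρ_m.
Σt_1 = 34.912 km; Σt_2 = 18.14 km; Σ(ρt)_1 = 91277.5; Σ(ρt)_2 = 48615.2 (in km·kg/m³).
e = (34.912 − 18.14) − (91277.5 − 48615.2) / 3210 = 3.48 km.

3.48 km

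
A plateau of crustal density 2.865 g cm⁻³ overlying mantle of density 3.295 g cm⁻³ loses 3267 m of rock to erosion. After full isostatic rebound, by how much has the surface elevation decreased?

426 m

Rebound u = e ρ_c/ρ_m = 3267 m × 2.865/3.295 = 2841 m.
Net surface drop = e − u = 3267 m − 2841 m = e (ρ_m − ρ_c)/ρ_m = 426 m.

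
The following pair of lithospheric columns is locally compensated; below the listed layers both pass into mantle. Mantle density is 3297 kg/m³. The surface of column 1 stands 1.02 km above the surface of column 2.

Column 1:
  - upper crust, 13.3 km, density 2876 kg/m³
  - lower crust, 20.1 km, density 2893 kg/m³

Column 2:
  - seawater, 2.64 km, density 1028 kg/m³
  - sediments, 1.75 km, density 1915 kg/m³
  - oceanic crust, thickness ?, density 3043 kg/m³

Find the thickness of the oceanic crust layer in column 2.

7.67 km

Take the compensation level at the base of the deeper column (depth z_c below the surface of column 1) and equate Σ ρ_i t_i down to z_c; mantle fills any gap and the z_c terms cancel.
Column 1: 13.3×2876 + 20.1×2893 + (z_c − 33.4)×3297
Column 2: 1.02×0 + 2.64×1028 + 1.75×1915 + x×3043 + (z_c − 1.02 − 4.39 − x)×3297
The z_c×3297 term appears on both sides and cancels. Collect the known terms of each column as K = Σ(ρt)_known − 3297 × (depth of known layers): K_1 = 96400.1 − 3297×33.4 = −13719.7; K_2 = 6065.17 − 3297×(1.02 + 4.39) = −11771.6.
Balance: K_1 = K_2 − x×(3297 − 3043), so x = (K_2 − K_1)/(3297 − 3043) = 1948.1/254 = 7.67 km.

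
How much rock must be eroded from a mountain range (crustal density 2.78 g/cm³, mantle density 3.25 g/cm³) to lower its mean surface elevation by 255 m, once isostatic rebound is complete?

1760 m

Net drop Δ = e − u = e − e ρ_c/ρ_m = e (ρ_m − ρ_c)/ρ_m.
e = Δ ρ_m/(ρ_m − ρ_c) = 255 m × 3.25/0.47 = 1760 m.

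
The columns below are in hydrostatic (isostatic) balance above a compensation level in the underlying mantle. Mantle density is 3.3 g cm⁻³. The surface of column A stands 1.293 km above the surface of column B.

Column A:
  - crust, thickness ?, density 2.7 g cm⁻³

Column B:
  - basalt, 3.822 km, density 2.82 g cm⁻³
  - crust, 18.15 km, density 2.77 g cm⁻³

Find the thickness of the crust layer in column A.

Take the compensation level at the base of the deeper column (depth z_c below the surface of column A) and equate Σ ρ_i t_i down to z_c; mantle fills any gap and the z_c terms cancel.
Column A: x×2.7 + (z_c − 0 − x)×3.3
Column B: 1.293×0 + 3.822×2.82 + 18.15×2.77 + (z_c − 1.293 − 21.972)×3.3
The z_c×3.3 term appears on both sides and cancels. Collect the known terms of each column as K = Σ(ρt)_known − 3.3 × (depth of known layers): K_A = 0 − 3.3×0 = 0; K_B = 61.05354 − 3.3×(1.293 + 21.972) = −15.72096.
Balance: K_A − x×(3.3 − 2.7) = K_B, so x = (K_A − K_B)/(3.3 − 2.7) = 15.721/0.6 = 26.2 km.

26.2 km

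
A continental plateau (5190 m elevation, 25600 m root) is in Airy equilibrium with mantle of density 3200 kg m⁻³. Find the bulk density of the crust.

ρ_c h = (ρ_m − ρ_c) r → ρ_c (h + r) = ρ_m r → ρ_c = ρ_m r / (h + r).
ρ_c = 3200 × 25600 m / (5190 m + 25600 m) = 2660 kg m⁻³.

2660 kg m⁻³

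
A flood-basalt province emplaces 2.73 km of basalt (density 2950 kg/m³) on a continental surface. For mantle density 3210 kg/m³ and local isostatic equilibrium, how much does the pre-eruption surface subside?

2.51 km

Subaerial loading: s = t ρ_load / ρ_m.
s = 2.73 km × 2950/3210 = 2.51 km.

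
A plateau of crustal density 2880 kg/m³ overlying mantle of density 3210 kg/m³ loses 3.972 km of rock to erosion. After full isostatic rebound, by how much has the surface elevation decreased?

Rebound u = e ρ_c/ρ_m = 3.972 km × 2880/3210 = 3.564 km.
Net surface drop = e − u = 3.972 km − 3.564 km = e (ρ_m − ρ_c)/ρ_m = 0.408 km.

0.408 km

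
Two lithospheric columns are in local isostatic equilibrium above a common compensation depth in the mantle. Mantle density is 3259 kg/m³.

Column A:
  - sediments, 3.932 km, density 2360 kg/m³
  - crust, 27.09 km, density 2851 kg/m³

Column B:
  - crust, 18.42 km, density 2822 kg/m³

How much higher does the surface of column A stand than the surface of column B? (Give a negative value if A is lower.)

2.01 km

For any compensation level in the mantle, the mantle terms cancel and isostasy reduces to e = (Σt_A − Σt_B) − (Σ(ρt)_A − Σ(ρt)_B) / ρ_m.
Σt_A = 31.022 km; Σt_B = 18.42 km; Σ(ρt)_A = 86513.11; Σ(ρt)_B = 51981.24 (in km·kg/m³).
e = (31.022 − 18.42) − (86513.11 − 51981.24) / 3259 = 2.01 km.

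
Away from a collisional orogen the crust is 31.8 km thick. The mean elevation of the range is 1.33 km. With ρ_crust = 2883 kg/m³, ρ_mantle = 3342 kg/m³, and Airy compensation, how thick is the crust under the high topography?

Root depth r = h ρ_c / (ρ_m − ρ_c) = 1.33 km × 2883 / 459 = 8.354 km.
Total thickness = T + h + r = 31.8 km + 1.33 km + 8.354 km = 41.5 km.

41.5 km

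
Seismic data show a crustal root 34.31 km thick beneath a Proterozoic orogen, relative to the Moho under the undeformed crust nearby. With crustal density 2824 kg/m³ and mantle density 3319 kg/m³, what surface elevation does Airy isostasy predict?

For local isostatic compensation: ρ_c h = (ρ_m − ρ_c) r.
h = r (ρ_m − ρ_c) / ρ_c = 34.31 km × (3319 − 2824) / 2824 = 6.01 km.

6.01 km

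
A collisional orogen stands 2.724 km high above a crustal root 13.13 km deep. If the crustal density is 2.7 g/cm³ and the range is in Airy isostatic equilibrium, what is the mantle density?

3.26 g/cm³

Airy balance: ρ_c h = (ρ_m − ρ_c) r → ρ_m = ρ_c (1 + h/r).
ρ_m = 2.7 × (1 + 2.724 km/13.13 km) = 3.26 g/cm³.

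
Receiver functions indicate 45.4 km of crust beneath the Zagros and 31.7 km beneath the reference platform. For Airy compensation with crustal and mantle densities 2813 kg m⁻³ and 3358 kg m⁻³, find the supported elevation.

Excess crust Δ = 45.4 km − 31.7 km = 13.7 km, split between elevation h and root r with h + r = Δ.
Airy balance ρ_c h = (ρ_m − ρ_c) r gives r = h ρ_c/(ρ_m − ρ_c), so h (1 + ρ_c/(ρ_m − ρ_c)) = Δ, i.e. h = Δ (ρ_m − ρ_c)/ρ_m.
h = 13.7 km × 545/3358 = 2.22 km.

2.22 km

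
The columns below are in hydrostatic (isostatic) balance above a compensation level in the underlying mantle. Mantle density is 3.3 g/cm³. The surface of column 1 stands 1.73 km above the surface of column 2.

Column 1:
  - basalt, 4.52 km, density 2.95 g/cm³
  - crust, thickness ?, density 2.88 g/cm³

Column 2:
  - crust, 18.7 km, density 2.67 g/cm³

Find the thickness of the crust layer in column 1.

Take the compensation level at the base of the deeper column (depth z_c below the surface of column 1) and equate Σ ρ_i t_i down to z_c; mantle fills any gap and the z_c terms cancel.
Column 1: 4.52×2.95 + x×2.88 + (z_c − 4.52 − x)×3.3
Column 2: 1.73×0 + 18.7×2.67 + (z_c − 1.73 − 18.7)×3.3
The z_c×3.3 term appears on both sides and cancels. Collect the known terms of each column as K = Σ(ρt)_known − 3.3 × (depth of known layers): K_1 = 13.334 − 3.3×4.52 = −1.582; K_2 = 49.929 − 3.3×(1.73 + 18.7) = −17.49.
Balance: K_1 − x×(3.3 − 2.88) = K_2, so x = (K_1 − K_2)/(3.3 − 2.88) = 15.908/0.42 = 37.9 km.

37.9 km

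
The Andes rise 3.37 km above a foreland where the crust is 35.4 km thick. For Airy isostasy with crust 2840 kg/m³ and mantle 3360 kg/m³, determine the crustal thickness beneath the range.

57.2 km

Root depth r = h ρ_c / (ρ_m − ρ_c) = 3.37 km × 2840 / 520 = 18.41 km.
Total thickness = T + h + r = 35.4 km + 3.37 km + 18.41 km = 57.2 km.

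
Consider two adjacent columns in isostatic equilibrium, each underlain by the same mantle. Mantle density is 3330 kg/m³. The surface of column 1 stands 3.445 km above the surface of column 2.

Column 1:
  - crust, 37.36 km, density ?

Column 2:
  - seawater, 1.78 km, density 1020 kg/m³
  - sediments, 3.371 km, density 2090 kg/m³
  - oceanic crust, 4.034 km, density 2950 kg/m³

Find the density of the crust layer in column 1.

Take the compensation level at the base of the deeper column (depth z_c below the surface of column 1) and equate Σ ρ_i t_i down to z_c; mantle fills any gap and the z_c terms cancel.
Column 1: 37.36×ρ + (z_c − 37.36)×3330
Column 2: 3.445×0 + 1.78×1020 + 3.371×2090 + 4.034×2950 + (z_c − 3.445 − 9.185)×3330
The z_c×3330 term appears on both sides and cancels. Collect the known terms of each column as K = Σ(ρt)_known − 3330 × (depth of known layers): K_1 = 0 − 3330×37.36 = −124408.8; K_2 = 20761.29 − 3330×(3.445 + 9.185) = −21296.61.
Balance: K_1 + 37.36×ρ = K_2, so ρ = (K_2 − K_1)/37.36 = 103112/37.36 = 2760 kg/m³.

2760 kg/m³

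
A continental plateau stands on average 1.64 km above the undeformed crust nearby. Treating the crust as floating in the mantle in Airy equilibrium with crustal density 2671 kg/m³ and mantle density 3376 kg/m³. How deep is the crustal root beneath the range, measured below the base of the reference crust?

6.21 km

Isostatic balance requires: the weight of the topography is balanced by the buoyancy of the root, ρ_c h = (ρ_m − ρ_c) r.
r = h · ρ_c / (ρ_m − ρ_c) = 1.64 km × 2671 / (3376 − 2671) = 6.21 km.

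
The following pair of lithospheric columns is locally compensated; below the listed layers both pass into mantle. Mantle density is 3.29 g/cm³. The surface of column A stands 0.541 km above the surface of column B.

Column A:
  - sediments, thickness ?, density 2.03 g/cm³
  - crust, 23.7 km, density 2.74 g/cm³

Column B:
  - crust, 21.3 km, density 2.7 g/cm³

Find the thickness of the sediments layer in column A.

1.04 km

Take the compensation level at the base of the deeper column (depth z_c below the surface of column A) and equate Σ ρ_i t_i down to z_c; mantle fills any gap and the z_c terms cancel.
Column A: x×2.03 + 23.7×2.74 + (z_c − 23.7 − x)×3.29
Column B: 0.541×0 + 21.3×2.7 + (z_c − 0.541 − 21.3)×3.29
The z_c×3.29 term appears on both sides and cancels. Collect the known terms of each column as K = Σ(ρt)_known − 3.29 × (depth of known layers): K_A = 64.938 − 3.29×23.7 = −13.035; K_B = 57.51 − 3.29×(0.541 + 21.3) = −14.34689.
Balance: K_A − x×(3.29 − 2.03) = K_B, so x = (K_A − K_B)/(3.29 − 2.03) = 1.31189/1.26 = 1.04 km.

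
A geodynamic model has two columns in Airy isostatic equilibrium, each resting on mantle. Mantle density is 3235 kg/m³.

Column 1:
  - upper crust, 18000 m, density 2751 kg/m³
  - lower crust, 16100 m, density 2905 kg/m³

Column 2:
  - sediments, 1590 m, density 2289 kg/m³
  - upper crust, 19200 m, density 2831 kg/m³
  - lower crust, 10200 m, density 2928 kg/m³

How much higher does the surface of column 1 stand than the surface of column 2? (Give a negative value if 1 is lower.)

For any compensation level in the mantle, the mantle terms cancel and isostasy reduces to e = (Σt_1 − Σt_2) − (Σ(ρt)_1 − Σ(ρt)_2) / ρ_m.
Σt_1 = 34100 m; Σt_2 = 30990 m; Σ(ρt)_1 = 96288500; Σ(ρt)_2 = 87860310 (in m·kg/m³).
e = (34100 − 30990) − (96288500 − 87860310) / 3235 = 505 m.

505 m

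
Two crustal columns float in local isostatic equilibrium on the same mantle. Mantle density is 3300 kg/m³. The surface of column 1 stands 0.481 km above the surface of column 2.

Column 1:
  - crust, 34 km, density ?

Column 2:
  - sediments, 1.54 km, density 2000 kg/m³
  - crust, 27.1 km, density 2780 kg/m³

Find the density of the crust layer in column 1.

2780 kg/m³

Take the compensation level at the base of the deeper column (depth z_c below the surface of column 1) and equate Σ ρ_i t_i down to z_c; mantle fills any gap and the z_c terms cancel.
Column 1: 34×ρ + (z_c − 34)×3300
Column 2: 0.481×0 + 1.54×2000 + 27.1×2780 + (z_c − 0.481 − 28.64)×3300
The z_c×3300 term appears on both sides and cancels. Collect the known terms of each column as K = Σ(ρt)_known − 3300 × (depth of known layers): K_1 = 0 − 3300×34 = −112200; K_2 = 78418 − 3300×(0.481 + 28.64) = −17681.3.
Balance: K_1 + 34×ρ = K_2, so ρ = (K_2 − K_1)/34 = 94518.7/34 = 2780 kg/m³.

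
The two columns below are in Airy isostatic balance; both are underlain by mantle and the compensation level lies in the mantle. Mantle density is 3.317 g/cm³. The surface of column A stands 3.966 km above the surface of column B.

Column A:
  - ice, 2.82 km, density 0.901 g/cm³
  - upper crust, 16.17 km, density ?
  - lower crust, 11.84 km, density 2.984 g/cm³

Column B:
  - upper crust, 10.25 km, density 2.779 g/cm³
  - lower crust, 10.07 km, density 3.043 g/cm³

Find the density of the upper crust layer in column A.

2.66 g/cm³

Take the compensation level at the base of the deeper column (depth z_c below the surface of column A) and equate Σ ρ_i t_i down to z_c; mantle fills any gap and the z_c terms cancel.
Column A: 2.82×0.901 + 16.17×ρ + 11.84×2.984 + (z_c − 30.83)×3.317
Column B: 3.966×0 + 10.25×2.779 + 10.07×3.043 + (z_c − 3.966 − 20.32)×3.317
The z_c×3.317 term appears on both sides and cancels. Collect the known terms of each column as K = Σ(ρt)_known − 3.317 × (depth of known layers): K_A = 37.87138 − 3.317×30.83 = −64.39173; K_B = 59.12776 − 3.317×(3.966 + 20.32) = −21.428902.
Balance: K_A + 16.17×ρ = K_B, so ρ = (K_B − K_A)/16.17 = 42.9628/16.17 = 2.66 g/cm³.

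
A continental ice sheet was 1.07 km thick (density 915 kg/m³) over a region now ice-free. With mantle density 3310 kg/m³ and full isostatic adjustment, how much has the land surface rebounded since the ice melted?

0.296 km

Removing the load lets mantle flow back in; uplift u satisfies ρ_ice t = ρ_m u.
u = t ρ_ice/ρ_m = 1.07 km × 915/3310 = 0.296 km.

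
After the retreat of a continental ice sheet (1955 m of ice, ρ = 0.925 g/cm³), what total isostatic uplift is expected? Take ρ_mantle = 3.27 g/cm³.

Removing the load lets mantle flow back in; uplift u satisfies ρ_ice t = ρ_m u.
u = t ρ_ice/ρ_m = 1955 m × 0.925/3.27 = 553 m.

553 m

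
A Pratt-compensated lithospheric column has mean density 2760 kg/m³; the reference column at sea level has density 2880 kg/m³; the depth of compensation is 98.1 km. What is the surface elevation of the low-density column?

ρ_ref D = ρ (D + h) → h = D (ρ_ref − ρ)/ρ.
h = 98.1 km × (2880 − 2760)/2760 = 4.27 km.

4.27 km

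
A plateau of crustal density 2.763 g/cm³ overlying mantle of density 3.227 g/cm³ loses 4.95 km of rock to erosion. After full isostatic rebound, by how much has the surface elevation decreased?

0.712 km

Rebound u = e ρ_c/ρ_m = 4.95 km × 2.763/3.227 = 4.238 km.
Net surface drop = e − u = 4.95 km − 4.238 km = e (ρ_m − ρ_c)/ρ_m = 0.712 km.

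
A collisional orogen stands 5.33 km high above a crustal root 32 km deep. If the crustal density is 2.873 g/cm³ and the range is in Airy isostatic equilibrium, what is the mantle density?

Airy balance: ρ_c h = (ρ_m − ρ_c) r → ρ_m = ρ_c (1 + h/r).
ρ_m = 2.873 × (1 + 5.33 km/32 km) = 3.35 g/cm³.

3.35 g/cm³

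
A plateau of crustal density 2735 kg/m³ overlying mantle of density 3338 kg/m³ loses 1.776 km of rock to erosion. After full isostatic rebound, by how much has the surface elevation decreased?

Rebound u = e ρ_c/ρ_m = 1.776 km × 2735/3338 = 1.455 km.
Net surface drop = e − u = 1.776 km − 1.455 km = e (ρ_m − ρ_c)/ρ_m = 0.321 km.

0.321 km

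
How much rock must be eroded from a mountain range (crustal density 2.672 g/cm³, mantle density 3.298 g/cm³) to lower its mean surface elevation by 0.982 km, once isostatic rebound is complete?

Net drop Δ = e − u = e − e ρ_c/ρ_m = e (ρ_m − ρ_c)/ρ_m.
e = Δ ρ_m/(ρ_m − ρ_c) = 0.982 km × 3.298/0.626 = 5.17 km.

5.17 km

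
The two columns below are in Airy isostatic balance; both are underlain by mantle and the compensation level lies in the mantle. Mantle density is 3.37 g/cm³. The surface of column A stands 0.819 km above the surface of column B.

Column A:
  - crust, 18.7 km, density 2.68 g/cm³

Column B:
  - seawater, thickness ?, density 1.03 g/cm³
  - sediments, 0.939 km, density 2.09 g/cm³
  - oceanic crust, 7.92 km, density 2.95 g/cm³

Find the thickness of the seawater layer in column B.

Take the compensation level at the base of the deeper column (depth z_c below the surface of column A) and equate Σ ρ_i t_i down to z_c; mantle fills any gap and the z_c terms cancel.
Column A: 18.7×2.68 + (z_c − 18.7)×3.37
Column B: 0.819×0 + x×1.03 + 0.939×2.09 + 7.92×2.95 + (z_c − 0.819 − 8.859 − x)×3.37
The z_c×3.37 term appears on both sides and cancels. Collect the known terms of each column as K = Σ(ρt)_known − 3.37 × (depth of known layers): K_A = 50.116 − 3.37×18.7 = −12.903; K_B = 25.32651 − 3.37×(0.819 + 8.859) = −7.28835.
Balance: K_A = K_B − x×(3.37 − 1.03), so x = (K_B − K_A)/(3.37 − 1.03) = 5.61465/2.34 = 2.4 km.

2.4 km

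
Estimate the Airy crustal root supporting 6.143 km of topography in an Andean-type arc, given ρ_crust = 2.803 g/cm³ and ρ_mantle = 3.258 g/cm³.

By Archimedes' principle applied to the lithosphere: the weight of the topography is balanced by the buoyancy of the root, ρ_c h = (ρ_m − ρ_c) r.
r = h · ρ_c / (ρ_m − ρ_c) = 6.143 km × 2.803 / (3.258 − 2.803) = 37.8 km.

37.8 km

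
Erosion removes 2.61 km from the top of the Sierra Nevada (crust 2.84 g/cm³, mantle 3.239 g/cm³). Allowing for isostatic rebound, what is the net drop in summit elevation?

Rebound u = e ρ_c/ρ_m = 2.61 km × 2.84/3.239 = 2.288 km.
Net surface drop = e − u = 2.61 km − 2.288 km = e (ρ_m − ρ_c)/ρ_m = 0.322 km.

0.322 km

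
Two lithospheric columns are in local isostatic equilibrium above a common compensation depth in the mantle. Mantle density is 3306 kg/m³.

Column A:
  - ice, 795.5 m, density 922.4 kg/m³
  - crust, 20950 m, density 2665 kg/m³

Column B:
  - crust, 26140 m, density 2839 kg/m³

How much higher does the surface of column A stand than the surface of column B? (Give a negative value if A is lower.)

For any compensation level in the mantle, the mantle terms cancel and isostasy reduces to e = (Σt_A − Σt_B) − (Σ(ρt)_A − Σ(ρt)_B) / ρ_m.
Σt_A = 21745.5 m; Σt_B = 26140 m; Σ(ρt)_A = 56565519.2; Σ(ρt)_B = 74211460 (in m·kg/m³).
e = (21745.5 − 26140) − (56565519.2 − 74211460) / 3306 = 943 m.

943 m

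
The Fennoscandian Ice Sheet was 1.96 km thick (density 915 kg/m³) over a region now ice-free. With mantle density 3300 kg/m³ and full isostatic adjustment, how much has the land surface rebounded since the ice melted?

Removing the load lets mantle flow back in; uplift u satisfies ρ_ice t = ρ_m u.
u = t ρ_ice/ρ_m = 1.96 km × 915/3300 = 0.543 km.

0.543 km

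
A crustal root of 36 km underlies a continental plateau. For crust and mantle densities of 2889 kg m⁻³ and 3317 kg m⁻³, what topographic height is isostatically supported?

5.33 km

By Archimedes' principle applied to the lithosphere: ρ_c h = (ρ_m − ρ_c) r.
h = r (ρ_m − ρ_c) / ρ_c = 36 km × (3317 − 2889) / 2889 = 5.33 km.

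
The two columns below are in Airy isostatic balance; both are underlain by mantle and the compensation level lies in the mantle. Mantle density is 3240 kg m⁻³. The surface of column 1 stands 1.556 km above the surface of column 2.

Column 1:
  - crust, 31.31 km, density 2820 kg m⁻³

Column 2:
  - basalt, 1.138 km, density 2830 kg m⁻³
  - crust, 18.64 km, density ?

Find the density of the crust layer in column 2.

2830 kg m⁻³

Take the compensation level at the base of the deeper column (depth z_c below the surface of column 1) and equate Σ ρ_i t_i down to z_c; mantle fills any gap and the z_c terms cancel.
Column 1: 31.31×2820 + (z_c − 31.31)×3240
Column 2: 1.556×0 + 1.138×2830 + 18.64×ρ + (z_c − 1.556 − 19.778)×3240
The z_c×3240 term appears on both sides and cancels. Collect the known terms of each column as K = Σ(ρt)_known − 3240 × (depth of known layers): K_1 = 88294.2 − 3240×31.31 = −13150.2; K_2 = 3220.54 − 3240×(1.556 + 19.778) = −65901.62.
Balance: K_1 = K_2 + 18.64×ρ, so ρ = (K_1 − K_2)/18.64 = 52751.4/18.64 = 2830 kg m⁻³.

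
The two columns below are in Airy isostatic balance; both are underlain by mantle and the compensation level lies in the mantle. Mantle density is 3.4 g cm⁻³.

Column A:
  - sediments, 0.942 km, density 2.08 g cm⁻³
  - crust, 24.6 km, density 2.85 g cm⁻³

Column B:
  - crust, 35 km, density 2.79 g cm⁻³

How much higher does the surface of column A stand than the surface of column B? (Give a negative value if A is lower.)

−1.93 km

For any compensation level in the mantle, the mantle terms cancel and isostasy reduces to e = (Σt_A − Σt_B) − (Σ(ρt)_A − Σ(ρt)_B) / ρ_m.
Σt_A = 25.542 km; Σt_B = 35 km; Σ(ρt)_A = 72.06936; Σ(ρt)_B = 97.65 (in km·g cm⁻³).
e = (25.542 − 35) − (72.06936 − 97.65) / 3.4 = −1.93 km.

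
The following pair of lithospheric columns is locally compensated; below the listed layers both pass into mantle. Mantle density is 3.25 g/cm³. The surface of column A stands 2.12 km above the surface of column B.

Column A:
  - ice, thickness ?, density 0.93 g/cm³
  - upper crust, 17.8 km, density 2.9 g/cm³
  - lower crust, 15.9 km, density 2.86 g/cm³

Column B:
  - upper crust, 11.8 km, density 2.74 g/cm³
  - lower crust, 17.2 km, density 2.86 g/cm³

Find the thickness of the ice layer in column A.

3.1 km

Take the compensation level at the base of the deeper column (depth z_c below the surface of column A) and equate Σ ρ_i t_i down to z_c; mantle fills any gap and the z_c terms cancel.
Column A: x×0.93 + 17.8×2.9 + 15.9×2.86 + (z_c − 33.7 − x)×3.25
Column B: 2.12×0 + 11.8×2.74 + 17.2×2.86 + (z_c − 2.12 − 29)×3.25
The z_c×3.25 term appears on both sides and cancels. Collect the known terms of each column as K = Σ(ρt)_known − 3.25 × (depth of known layers): K_A = 97.094 − 3.25×33.7 = −12.431; K_B = 81.524 − 3.25×(2.12 + 29) = −19.616.
Balance: K_A − x×(3.25 − 0.93) = K_B, so x = (K_A − K_B)/(3.25 − 0.93) = 7.185/2.32 = 3.1 km.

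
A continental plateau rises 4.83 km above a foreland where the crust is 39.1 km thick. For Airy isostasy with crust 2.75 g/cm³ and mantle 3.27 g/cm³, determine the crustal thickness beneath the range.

Root depth r = h ρ_c / (ρ_m − ρ_c) = 4.83 km × 2.75 / 0.52 = 25.54 km.
Total thickness = T + h + r = 39.1 km + 4.83 km + 25.54 km = 69.5 km.

69.5 km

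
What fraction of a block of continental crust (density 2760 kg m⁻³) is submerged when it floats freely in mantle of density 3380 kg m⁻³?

81.7%

Submerged fraction = ρ_obj/ρ_fluid = 2760/3380 = 81.7%.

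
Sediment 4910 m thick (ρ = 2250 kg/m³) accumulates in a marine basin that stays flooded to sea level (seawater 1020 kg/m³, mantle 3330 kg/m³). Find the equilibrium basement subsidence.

Submarine loading: the sediment displaces seawater, and the subsidence is in turn flooded, so s (ρ_m − ρ_w) = t (ρ_sed − ρ_w).
s = 4910 m × (2250 − 1020) / (3330 − 1020) = 2610 m.

2610 m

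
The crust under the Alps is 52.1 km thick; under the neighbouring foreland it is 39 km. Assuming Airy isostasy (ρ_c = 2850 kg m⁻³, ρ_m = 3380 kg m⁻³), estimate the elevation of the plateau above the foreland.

2.05 km

Excess crust Δ = 52.1 km − 39 km = 13.1 km, split between elevation h and root r with h + r = Δ.
Airy balance ρ_c h = (ρ_m − ρ_c) r gives r = h ρ_c/(ρ_m − ρ_c), so h (1 + ρ_c/(ρ_m − ρ_c)) = Δ, i.e. h = Δ (ρ_m − ρ_c)/ρ_m.
h = 13.1 km × 530/3380 = 2.05 km.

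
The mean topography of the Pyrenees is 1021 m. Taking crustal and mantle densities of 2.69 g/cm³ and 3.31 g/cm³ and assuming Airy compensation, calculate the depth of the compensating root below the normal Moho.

4430 m

Isostatic balance requires: the weight of the topography is balanced by the buoyancy of the root, ρ_c h = (ρ_m − ρ_c) r.
r = h · ρ_c / (ρ_m − ρ_c) = 1021 m × 2.69 / (3.31 − 2.69) = 4430 m.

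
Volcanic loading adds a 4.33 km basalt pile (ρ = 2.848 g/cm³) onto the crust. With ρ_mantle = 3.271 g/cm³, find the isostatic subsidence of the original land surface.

Subaerial loading: s = t ρ_load / ρ_m.
s = 4.33 km × 2.848/3.271 = 3.77 km.

3.77 km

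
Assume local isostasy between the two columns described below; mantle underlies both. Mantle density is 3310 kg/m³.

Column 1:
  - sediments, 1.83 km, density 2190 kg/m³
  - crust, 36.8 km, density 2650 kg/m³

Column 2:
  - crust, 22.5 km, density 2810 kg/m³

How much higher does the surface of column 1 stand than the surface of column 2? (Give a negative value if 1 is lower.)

4.56 km

For any compensation level in the mantle, the mantle terms cancel and isostasy reduces to e = (Σt_1 − Σt_2) − (Σ(ρt)_1 − Σ(ρt)_2) / ρ_m.
Σt_1 = 38.63 km; Σt_2 = 22.5 km; Σ(ρt)_1 = 101527.7; Σ(ρt)_2 = 63225 (in km·kg/m³).
e = (38.63 − 22.5) − (101527.7 − 63225) / 3310 = 4.56 km.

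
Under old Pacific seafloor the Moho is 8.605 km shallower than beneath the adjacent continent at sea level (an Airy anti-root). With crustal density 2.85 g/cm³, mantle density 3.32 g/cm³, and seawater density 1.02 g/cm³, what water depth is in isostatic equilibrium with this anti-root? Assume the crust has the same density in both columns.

2.21 km

Replacing a thickness d of crust by seawater at the top must be balanced by replacing crust with mantle at the base: d (ρ_c − ρ_w) = a (ρ_m − ρ_c).
d = a (ρ_m − ρ_c)/(ρ_c − ρ_w) = 8.605 km × 0.47/1.83 = 2.21 km.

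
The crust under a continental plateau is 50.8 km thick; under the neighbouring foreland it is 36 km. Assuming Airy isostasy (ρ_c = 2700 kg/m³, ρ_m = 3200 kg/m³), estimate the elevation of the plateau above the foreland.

Excess crust Δ = 50.8 km − 36 km = 14.8 km, split between elevation h and root r with h + r = Δ.
Airy balance ρ_c h = (ρ_m − ρ_c) r gives r = h ρ_c/(ρ_m − ρ_c), so h (1 + ρ_c/(ρ_m − ρ_c)) = Δ, i.e. h = Δ (ρ_m − ρ_c)/ρ_m.
h = 14.8 km × 500/3200 = 2.31 km.

2.31 km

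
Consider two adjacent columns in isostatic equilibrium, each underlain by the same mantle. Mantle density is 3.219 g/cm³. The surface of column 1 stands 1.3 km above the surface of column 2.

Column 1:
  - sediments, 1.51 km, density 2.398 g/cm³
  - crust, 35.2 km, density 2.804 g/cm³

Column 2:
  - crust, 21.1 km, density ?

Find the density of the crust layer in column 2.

2.67 g/cm³

Take the compensation level at the base of the deeper column (depth z_c below the surface of column 1) and equate Σ ρ_i t_i down to z_c; mantle fills any gap and the z_c terms cancel.
Column 1: 1.51×2.398 + 35.2×2.804 + (z_c − 36.71)×3.219
Column 2: 1.3×0 + 21.1×ρ + (z_c − 1.3 − 21.1)×3.219
The z_c×3.219 term appears on both sides and cancels. Collect the known terms of each column as K = Σ(ρt)_known − 3.219 × (depth of known layers): K_1 = 102.32178 − 3.219×36.71 = −15.84771; K_2 = 0 − 3.219×(1.3 + 21.1) = −72.1056.
Balance: K_1 = K_2 + 21.1×ρ, so ρ = (K_1 − K_2)/21.1 = 56.2579/21.1 = 2.67 g/cm³.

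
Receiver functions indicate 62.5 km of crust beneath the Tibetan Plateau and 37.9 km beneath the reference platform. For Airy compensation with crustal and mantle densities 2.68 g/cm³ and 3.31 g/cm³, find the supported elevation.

Excess crust Δ = 62.5 km − 37.9 km = 24.6 km, split between elevation h and root r with h + r = Δ.
Airy balance ρ_c h = (ρ_m − ρ_c) r gives r = h ρ_c/(ρ_m − ρ_c), so h (1 + ρ_c/(ρ_m − ρ_c)) = Δ, i.e. h = Δ (ρ_m − ρ_c)/ρ_m.
h = 24.6 km × 0.63/3.31 = 4.68 km.

4.68 km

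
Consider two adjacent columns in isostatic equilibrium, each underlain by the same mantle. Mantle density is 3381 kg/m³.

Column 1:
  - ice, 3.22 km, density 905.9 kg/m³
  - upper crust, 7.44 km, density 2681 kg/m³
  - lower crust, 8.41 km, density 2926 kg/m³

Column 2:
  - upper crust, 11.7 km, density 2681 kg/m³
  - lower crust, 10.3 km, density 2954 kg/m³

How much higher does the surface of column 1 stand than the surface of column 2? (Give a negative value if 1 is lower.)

For any compensation level in the mantle, the mantle terms cancel and isostasy reduces to e = (Σt_1 − Σt_2) − (Σ(ρt)_1 − Σ(ρt)_2) / ρ_m.
Σt_1 = 19.07 km; Σt_2 = 22 km; Σ(ρt)_1 = 47471.298; Σ(ρt)_2 = 61793.9 (in km·kg/m³).
e = (19.07 − 22) − (47471.298 − 61793.9) / 3381 = 1.31 km.

1.31 km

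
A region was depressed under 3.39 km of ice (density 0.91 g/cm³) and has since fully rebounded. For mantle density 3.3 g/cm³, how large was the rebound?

Removing the load lets mantle flow back in; uplift u satisfies ρ_ice t = ρ_m u.
u = t ρ_ice/ρ_m = 3.39 km × 0.91/3.3 = 0.935 km.

0.935 km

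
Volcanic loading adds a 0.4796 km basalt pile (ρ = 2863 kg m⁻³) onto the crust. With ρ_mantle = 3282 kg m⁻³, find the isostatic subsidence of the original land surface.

Subaerial loading: s = t ρ_load / ρ_m.
s = 0.4796 km × 2863/3282 = 0.418 km.

0.418 km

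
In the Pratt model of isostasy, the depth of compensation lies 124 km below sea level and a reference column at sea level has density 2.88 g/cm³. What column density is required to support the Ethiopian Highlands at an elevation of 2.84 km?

2.82 g/cm³

Pratt balance: ρ_ref D = ρ (D + h).
ρ = ρ_ref D/(D + h) = 2.88 × 124 km/(124 km + 2.84 km) = 2.82 g/cm³.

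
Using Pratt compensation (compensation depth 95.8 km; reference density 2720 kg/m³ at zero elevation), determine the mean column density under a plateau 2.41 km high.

Pratt balance: ρ_ref D = ρ (D + h).
ρ = ρ_ref D/(D + h) = 2720 × 95.8 km/(95.8 km + 2.41 km) = 2650 kg/m³.

2650 kg/m³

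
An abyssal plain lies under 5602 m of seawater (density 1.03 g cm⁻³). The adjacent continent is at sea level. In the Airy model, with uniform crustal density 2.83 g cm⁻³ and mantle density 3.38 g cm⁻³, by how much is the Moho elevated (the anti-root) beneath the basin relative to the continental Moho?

18300 m

Equating mass per unit area of the two columns: replacing crust with seawater at the top is compensated by replacing crust with mantle at the base: d (ρ_c − ρ_w) = a (ρ_m − ρ_c).
a = d (ρ_c − ρ_w)/(ρ_m − ρ_c) = 5602 m × 1.8/0.55 = 18300 m.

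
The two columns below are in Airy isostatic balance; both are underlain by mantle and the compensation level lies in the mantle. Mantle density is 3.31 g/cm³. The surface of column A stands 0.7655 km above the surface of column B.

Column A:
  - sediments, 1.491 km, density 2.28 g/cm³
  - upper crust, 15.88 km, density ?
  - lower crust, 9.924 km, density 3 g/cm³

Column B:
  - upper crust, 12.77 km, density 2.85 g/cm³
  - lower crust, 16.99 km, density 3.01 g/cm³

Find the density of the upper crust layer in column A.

Take the compensation level at the base of the deeper column (depth z_c below the surface of column A) and equate Σ ρ_i t_i down to z_c; mantle fills any gap and the z_c terms cancel.
Column A: 1.491×2.28 + 15.88×ρ + 9.924×3 + (z_c − 27.295)×3.31
Column B: 0.7655×0 + 12.77×2.85 + 16.99×3.01 + (z_c − 0.7655 − 29.76)×3.31
The z_c×3.31 term appears on both sides and cancels. Collect the known terms of each column as K = Σ(ρt)_known − 3.31 × (depth of known layers): K_A = 33.17148 − 3.31×27.295 = −57.17497; K_B = 87.5344 − 3.31×(0.7655 + 29.76) = −13.505005.
Balance: K_A + 15.88×ρ = K_B, so ρ = (K_B − K_A)/15.88 = 43.67/15.88 = 2.75 g/cm³.

2.75 g/cm³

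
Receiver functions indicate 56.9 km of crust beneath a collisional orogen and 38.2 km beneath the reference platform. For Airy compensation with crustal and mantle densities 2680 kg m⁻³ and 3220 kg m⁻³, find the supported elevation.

Excess crust Δ = 56.9 km − 38.2 km = 18.7 km, split between elevation h and root r with h + r = Δ.
Airy balance ρ_c h = (ρ_m − ρ_c) r gives r = h ρ_c/(ρ_m − ρ_c), so h (1 + ρ_c/(ρ_m − ρ_c)) = Δ, i.e. h = Δ (ρ_m − ρ_c)/ρ_m.
h = 18.7 km × 540/3220 = 3.14 km.

3.14 km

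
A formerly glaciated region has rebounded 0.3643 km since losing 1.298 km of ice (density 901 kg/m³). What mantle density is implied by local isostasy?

ρ_m = ρ_ice t / u = 901 × 1.298 km/0.3643 km = 3210 kg/m³.

3210 kg/m³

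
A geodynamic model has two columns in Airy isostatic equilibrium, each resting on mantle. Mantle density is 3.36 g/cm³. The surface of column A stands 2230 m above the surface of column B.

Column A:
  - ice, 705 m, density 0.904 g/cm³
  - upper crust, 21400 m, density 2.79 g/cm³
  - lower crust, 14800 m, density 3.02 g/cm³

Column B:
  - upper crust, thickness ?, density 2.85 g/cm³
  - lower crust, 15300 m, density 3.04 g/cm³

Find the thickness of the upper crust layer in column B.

Take the compensation level at the base of the deeper column (depth z_c below the surface of column A) and equate Σ ρ_i t_i down to z_c; mantle fills any gap and the z_c terms cancel.
Column A: 705×0.904 + 21400×2.79 + 14800×3.02 + (z_c − 36905)×3.36
Column B: 2230×0 + x×2.85 + 15300×3.04 + (z_c − 2230 − 15300 − x)×3.36
The z_c×3.36 term appears on both sides and cancels. Collect the known terms of each column as K = Σ(ρt)_known − 3.36 × (depth of known layers): K_A = 105039.32 − 3.36×36905 = −18961.48; K_B = 46512 − 3.36×(2230 + 15300) = −12388.8.
Balance: K_A = K_B − x×(3.36 − 2.85), so x = (K_B − K_A)/(3.36 − 2.85) = 6572.68/0.51 = 12900 m.

12900 m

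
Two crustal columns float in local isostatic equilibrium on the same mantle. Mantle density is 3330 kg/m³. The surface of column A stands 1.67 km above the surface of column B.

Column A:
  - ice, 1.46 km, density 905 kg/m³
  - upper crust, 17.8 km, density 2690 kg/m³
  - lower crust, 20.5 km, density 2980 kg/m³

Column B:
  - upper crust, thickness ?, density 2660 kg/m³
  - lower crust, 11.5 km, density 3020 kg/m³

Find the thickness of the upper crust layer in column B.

19.4 km

Take the compensation level at the base of the deeper column (depth z_c below the surface of column A) and equate Σ ρ_i t_i down to z_c; mantle fills any gap and the z_c terms cancel.
Column A: 1.46×905 + 17.8×2690 + 20.5×2980 + (z_c − 39.76)×3330
Column B: 1.67×0 + x×2660 + 11.5×3020 + (z_c − 1.67 − 11.5 − x)×3330
The z_c×3330 term appears on both sides and cancels. Collect the known terms of each column as K = Σ(ρt)_known − 3330 × (depth of known layers): K_A = 110293.3 − 3330×39.76 = −22107.5; K_B = 34730 − 3330×(1.67 + 11.5) = −9126.1.
Balance: K_A = K_B − x×(3330 − 2660), so x = (K_B − K_A)/(3330 − 2660) = 12981.4/670 = 19.4 km.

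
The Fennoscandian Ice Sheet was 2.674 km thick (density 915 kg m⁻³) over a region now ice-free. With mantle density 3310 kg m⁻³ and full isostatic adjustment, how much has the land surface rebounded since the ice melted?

0.739 km

Removing the load lets mantle flow back in; uplift u satisfies ρ_ice t = ρ_m u.
u = t ρ_ice/ρ_m = 2.674 km × 915/3310 = 0.739 km.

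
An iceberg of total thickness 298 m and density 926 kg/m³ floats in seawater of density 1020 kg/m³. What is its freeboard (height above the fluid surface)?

27.5 m

Floating equilibrium: submerged depth d = t ρ_obj/ρ_fluid = 298 m × 926/1020 = 270.5 m.
Freeboard = t − d = 298 m − 270.5 m = 27.5 m.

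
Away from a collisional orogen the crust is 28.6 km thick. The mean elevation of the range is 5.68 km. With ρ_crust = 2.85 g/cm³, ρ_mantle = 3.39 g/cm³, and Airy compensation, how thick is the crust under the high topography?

Root depth r = h ρ_c / (ρ_m − ρ_c) = 5.68 km × 2.85 / 0.54 = 29.98 km.
Total thickness = T + h + r = 28.6 km + 5.68 km + 29.98 km = 64.3 km.

64.3 km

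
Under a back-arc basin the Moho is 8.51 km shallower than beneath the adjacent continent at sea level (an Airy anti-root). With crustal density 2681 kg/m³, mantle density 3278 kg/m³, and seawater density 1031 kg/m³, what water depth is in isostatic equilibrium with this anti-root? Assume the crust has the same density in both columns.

Replacing a thickness d of crust by seawater at the top must be balanced by replacing crust with mantle at the base: d (ρ_c − ρ_w) = a (ρ_m − ρ_c).
d = a (ρ_m − ρ_c)/(ρ_c − ρ_w) = 8.51 km × 597/1650 = 3.08 km.

3.08 km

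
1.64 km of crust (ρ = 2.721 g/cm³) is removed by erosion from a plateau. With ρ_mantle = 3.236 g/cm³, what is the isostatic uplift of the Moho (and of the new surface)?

Unloading: uplift u = e ρ_c/ρ_m = 1.64 km × 2.721/3.236 = 1.38 km.

1.38 km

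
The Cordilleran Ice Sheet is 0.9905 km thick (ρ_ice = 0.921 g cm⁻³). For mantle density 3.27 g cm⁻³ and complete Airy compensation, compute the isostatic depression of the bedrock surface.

0.279 km

By Archimedes' principle applied to the lithosphere: the ice load ρ_ice t is balanced by mantle displaced below, ρ_m s.
s = t ρ_ice / ρ_m = 0.9905 km × 0.921/3.27 = 0.279 km.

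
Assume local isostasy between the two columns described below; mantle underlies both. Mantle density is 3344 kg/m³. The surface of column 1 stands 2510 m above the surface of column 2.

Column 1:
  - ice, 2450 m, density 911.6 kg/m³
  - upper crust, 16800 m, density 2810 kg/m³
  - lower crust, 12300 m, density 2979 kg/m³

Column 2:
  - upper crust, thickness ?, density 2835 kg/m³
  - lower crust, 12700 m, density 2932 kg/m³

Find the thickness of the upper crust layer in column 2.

11400 m

Take the compensation level at the base of the deeper column (depth z_c below the surface of column 1) and equate Σ ρ_i t_i down to z_c; mantle fills any gap and the z_c terms cancel.
Column 1: 2450×911.6 + 16800×2810 + 12300×2979 + (z_c − 31550)×3344
Column 2: 2510×0 + x×2835 + 12700×2932 + (z_c − 2510 − 12700 − x)×3344
The z_c×3344 term appears on both sides and cancels. Collect the known terms of each column as K = Σ(ρt)_known − 3344 × (depth of known layers): K_1 = 86083120 − 3344×31550 = −19420080; K_2 = 37236400 − 3344×(2510 + 12700) = −13625840.
Balance: K_1 = K_2 − x×(3344 − 2835), so x = (K_2 − K_1)/(3344 − 2835) = 5794240/509 = 11400 m.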